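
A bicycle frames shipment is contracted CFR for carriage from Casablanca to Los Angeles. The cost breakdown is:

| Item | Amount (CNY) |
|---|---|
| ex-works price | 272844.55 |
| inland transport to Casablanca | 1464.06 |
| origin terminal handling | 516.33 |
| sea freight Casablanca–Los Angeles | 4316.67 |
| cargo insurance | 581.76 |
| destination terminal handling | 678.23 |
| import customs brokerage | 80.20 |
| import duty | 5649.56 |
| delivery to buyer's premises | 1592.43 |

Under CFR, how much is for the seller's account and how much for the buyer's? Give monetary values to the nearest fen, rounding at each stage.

Seller: CNY 279141.61; buyer: CNY 8582.18

CFR: the seller pays costs through ocean freight to the destination port, but not insurance.
Seller's account: goods 272844.55 + inland to port 1464.06 + origin terminal 516.33 + freight 4316.67 = 279141.61
Buyer's account: insurance 581.76 + destination terminal 678.23 + brokerage 80.20 + duty 5649.56 + delivery 1592.43 = 8582.18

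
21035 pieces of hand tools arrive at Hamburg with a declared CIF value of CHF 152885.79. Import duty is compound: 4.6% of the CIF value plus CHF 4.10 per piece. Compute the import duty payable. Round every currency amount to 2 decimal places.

Import duty: CHF 93276.25

Ad valorem component: 152885.79 × 4.6% = 7032.75
Specific component: 21035 × 4.10 = 86243.50
Import duty = 7032.75 + 86243.50 = 93276.25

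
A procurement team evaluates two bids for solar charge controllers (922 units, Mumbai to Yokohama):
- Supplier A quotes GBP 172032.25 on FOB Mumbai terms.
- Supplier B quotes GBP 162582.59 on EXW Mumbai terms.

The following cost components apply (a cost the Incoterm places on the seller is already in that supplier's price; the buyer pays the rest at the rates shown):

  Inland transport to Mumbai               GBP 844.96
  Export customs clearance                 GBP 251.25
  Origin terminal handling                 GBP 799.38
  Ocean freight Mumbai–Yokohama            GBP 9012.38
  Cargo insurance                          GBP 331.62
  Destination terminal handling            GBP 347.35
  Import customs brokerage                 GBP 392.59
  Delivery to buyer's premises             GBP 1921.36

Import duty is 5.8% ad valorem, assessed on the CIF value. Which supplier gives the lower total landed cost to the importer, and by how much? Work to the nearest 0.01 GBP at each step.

Supplier B is cheaper by GBP 7992.20

Supplier A (FOB):
CIF value = FOB price + freight + insurance = 172032.25 + 9012.38 + 331.62 = 181376.25
Import duty = 181376.25 × 5.8% = 10519.82
Buyer bears (A): 9012.38 + 331.62 + 347.35 + 392.59 + 1921.36 = 12005.30
Landed cost (A) = invoice 172032.25 + 12005.30 + duty 10519.82 = 194557.37
Supplier B (EXW):
CIF value = EXW price + inland to port + export clearance + origin terminal + freight + insurance = 162582.59 + 844.96 + 251.25 + 799.38 + 9012.38 + 331.62 = 173822.18
Import duty = 173822.18 × 5.8% = 10081.69
Buyer bears (B): 844.96 + 251.25 + 799.38 + 9012.38 + 331.62 + 347.35 + 392.59 + 1921.36 = 13900.89
Landed cost (B) = invoice 162582.59 + 13900.89 + duty 10081.69 = 186565.17
Difference = |194557.37 − 186565.17| = 7992.20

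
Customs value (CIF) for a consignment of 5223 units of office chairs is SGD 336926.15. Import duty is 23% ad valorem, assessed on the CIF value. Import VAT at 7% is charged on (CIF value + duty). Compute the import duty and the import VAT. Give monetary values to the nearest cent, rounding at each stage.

Import duty = 336926.15 × 23% = 77493.01
VAT base = CIF + duty = 336926.15 + 77493.01 = 414419.16
Import VAT = 414419.16 × 7% = 29009.34

Import duty: SGD 77493.01; import VAT: SGD 29009.34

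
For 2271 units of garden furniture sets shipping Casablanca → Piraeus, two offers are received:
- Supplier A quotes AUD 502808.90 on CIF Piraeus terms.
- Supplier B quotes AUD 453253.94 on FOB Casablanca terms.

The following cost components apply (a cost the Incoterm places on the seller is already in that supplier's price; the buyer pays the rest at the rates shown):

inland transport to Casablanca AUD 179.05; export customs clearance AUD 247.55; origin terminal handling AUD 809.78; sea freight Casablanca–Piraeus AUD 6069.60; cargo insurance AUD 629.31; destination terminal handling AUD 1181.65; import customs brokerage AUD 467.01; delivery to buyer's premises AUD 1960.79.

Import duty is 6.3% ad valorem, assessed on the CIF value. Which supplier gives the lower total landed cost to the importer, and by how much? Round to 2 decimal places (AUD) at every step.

Supplier A (CIF):
The CIF price already equals the CIF value: 502808.90
Import duty = 502808.90 × 6.3% = 31676.96
Buyer bears (A): 1181.65 + 467.01 + 1960.79 = 3609.45
Landed cost (A) = invoice 502808.90 + 3609.45 + duty 31676.96 = 538095.31
Supplier B (FOB):
CIF value = FOB price + freight + insurance = 453253.94 + 6069.60 + 629.31 = 459952.85
Import duty = 459952.85 × 6.3% = 28977.03
Buyer bears (B): 6069.60 + 629.31 + 1181.65 + 467.01 + 1960.79 = 10308.36
Landed cost (B) = invoice 453253.94 + 10308.36 + duty 28977.03 = 492539.33
Difference = |538095.31 − 492539.33| = 45555.98

Supplier B is cheaper by AUD 45555.98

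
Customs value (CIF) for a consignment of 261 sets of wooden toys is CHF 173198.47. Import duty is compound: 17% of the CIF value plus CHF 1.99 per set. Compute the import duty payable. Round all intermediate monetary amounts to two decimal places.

Import duty: CHF 29963.13

Ad valorem component: 173198.47 × 17% = 29443.74
Specific component: 261 × 1.99 = 519.39
Import duty = 29443.74 + 519.39 = 29963.13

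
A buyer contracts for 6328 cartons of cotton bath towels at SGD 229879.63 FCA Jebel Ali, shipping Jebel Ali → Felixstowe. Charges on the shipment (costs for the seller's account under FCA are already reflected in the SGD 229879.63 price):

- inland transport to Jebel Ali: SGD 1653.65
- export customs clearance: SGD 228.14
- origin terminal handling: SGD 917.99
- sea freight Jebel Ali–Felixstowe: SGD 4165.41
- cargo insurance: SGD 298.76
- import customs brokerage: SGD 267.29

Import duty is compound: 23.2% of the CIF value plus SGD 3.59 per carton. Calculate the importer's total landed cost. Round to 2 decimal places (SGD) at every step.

Total landed cost: SGD 312827.34

FCA: the seller delivers export-cleared goods to the carrier; the buyer bears costs from that point.
Already in the invoice (seller's account under FCA): inland to port, export clearance — exclude.
CIF value = FCA price + origin terminal + freight + insurance = 229879.63 + 917.99 + 4165.41 + 298.76 = 235261.79
Ad valorem component: 235261.79 × 23.2% = 54580.74
Specific component: 6328 × 3.59 = 22717.52
Import duty = 54580.74 + 22717.52 = 77298.26
Buyer bears: origin terminal 917.99 + freight 4165.41 + insurance 298.76 + brokerage 267.29 + duty 77298.26 = 82947.71
Landed cost = invoice 229879.63 + 82947.71 = 312827.34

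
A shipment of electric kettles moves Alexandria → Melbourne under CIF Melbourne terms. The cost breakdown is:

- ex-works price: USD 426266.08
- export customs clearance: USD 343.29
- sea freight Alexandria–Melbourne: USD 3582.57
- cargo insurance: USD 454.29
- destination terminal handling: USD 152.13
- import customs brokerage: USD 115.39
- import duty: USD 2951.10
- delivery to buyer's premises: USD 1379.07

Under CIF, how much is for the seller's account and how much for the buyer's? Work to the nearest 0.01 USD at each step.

Seller: USD 430646.23; buyer: USD 4597.69

CIF: the seller pays costs through ocean freight and marine insurance to the destination port.
Seller's account: goods 426266.08 + export clearance 343.29 + freight 3582.57 + insurance 454.29 = 430646.23
Buyer's account: destination terminal 152.13 + brokerage 115.39 + duty 2951.10 + delivery 1379.07 = 4597.69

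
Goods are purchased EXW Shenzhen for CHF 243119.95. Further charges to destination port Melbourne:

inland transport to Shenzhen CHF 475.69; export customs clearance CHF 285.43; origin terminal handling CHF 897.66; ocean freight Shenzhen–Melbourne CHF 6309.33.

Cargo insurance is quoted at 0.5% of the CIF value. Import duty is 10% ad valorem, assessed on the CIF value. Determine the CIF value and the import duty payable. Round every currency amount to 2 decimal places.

CIF value: CHF 252349.81; import duty: CHF 25234.98

Let C be the CIF value. C = EXW price + pre-shipment costs + freight + 0.5% × C
C − 0.5% × C = 243119.95 + 475.69 + 285.43 + 897.66 + 6309.33
0.995 × C = 251088.06
C = 251088.06 / 0.995 = 252349.81
Insurance premium = 0.5% × 252349.81 = 1261.75
Import duty = 252349.81 × 10% = 25234.98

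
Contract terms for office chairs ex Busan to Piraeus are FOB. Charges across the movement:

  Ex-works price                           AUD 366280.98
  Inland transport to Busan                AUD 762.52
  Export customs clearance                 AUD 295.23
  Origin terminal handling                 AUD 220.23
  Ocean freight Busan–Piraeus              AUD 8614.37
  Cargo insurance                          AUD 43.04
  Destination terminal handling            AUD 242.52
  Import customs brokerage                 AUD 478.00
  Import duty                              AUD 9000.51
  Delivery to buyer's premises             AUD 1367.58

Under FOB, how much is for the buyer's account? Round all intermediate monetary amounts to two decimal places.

FOB: the seller bears costs until goods are on board at the origin port; the buyer bears freight, insurance and all costs thereafter.
Seller's account: goods 366280.98 + inland to port 762.52 + export clearance 295.23 + origin terminal 220.23 = 367558.96
Buyer's account: freight 8614.37 + insurance 43.04 + destination terminal 242.52 + brokerage 478.00 + duty 9000.51 + delivery 1367.58 = 19746.02

Buyer's account: AUD 19746.02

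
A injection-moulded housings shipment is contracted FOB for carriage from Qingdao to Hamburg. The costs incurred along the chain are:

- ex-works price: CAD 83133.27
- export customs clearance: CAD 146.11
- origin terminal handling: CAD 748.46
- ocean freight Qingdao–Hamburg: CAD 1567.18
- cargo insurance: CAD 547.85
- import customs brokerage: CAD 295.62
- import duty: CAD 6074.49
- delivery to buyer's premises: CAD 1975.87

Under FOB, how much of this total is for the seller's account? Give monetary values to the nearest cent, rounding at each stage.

FOB: the seller bears costs until goods are on board at the origin port; the buyer bears freight, insurance and all costs thereafter.
Seller's account: goods 83133.27 + export clearance 146.11 + origin terminal 748.46 = 84027.84
Buyer's account: freight 1567.18 + insurance 547.85 + brokerage 295.62 + duty 6074.49 + delivery 1975.87 = 10461.01

Seller's account: CAD 84027.84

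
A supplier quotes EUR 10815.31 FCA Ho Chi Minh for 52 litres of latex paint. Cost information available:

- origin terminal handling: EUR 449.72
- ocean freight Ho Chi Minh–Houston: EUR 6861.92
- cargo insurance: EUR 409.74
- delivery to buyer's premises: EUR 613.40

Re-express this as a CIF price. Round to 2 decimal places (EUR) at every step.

CIF price: EUR 18536.69

Not relevant to the conversion: delivery — on the buyer under both terms; not part of either seller's price.
From FCA to CIF, the seller additionally bears: origin terminal, freight, insurance.
CIF price = 10815.31 + 449.72 + 6861.92 + 409.74 = 18536.69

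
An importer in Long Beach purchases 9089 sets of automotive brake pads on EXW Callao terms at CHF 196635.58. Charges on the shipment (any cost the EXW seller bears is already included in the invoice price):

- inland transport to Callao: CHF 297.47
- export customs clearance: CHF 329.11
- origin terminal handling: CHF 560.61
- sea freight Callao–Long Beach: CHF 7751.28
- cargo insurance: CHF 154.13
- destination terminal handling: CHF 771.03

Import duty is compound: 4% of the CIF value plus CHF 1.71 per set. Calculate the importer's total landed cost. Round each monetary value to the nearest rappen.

Total landed cost: CHF 230270.53

EXW: the seller makes goods available at their premises; the buyer bears all onward costs.
CIF value = EXW price + inland to port + export clearance + origin terminal + freight + insurance = 196635.58 + 297.47 + 329.11 + 560.61 + 7751.28 + 154.13 = 205728.18
Ad valorem component: 205728.18 × 4% = 8229.13
Specific component: 9089 × 1.71 = 15542.19
Import duty = 8229.13 + 15542.19 = 23771.32
Buyer bears: inland to port 297.47 + export clearance 329.11 + origin terminal 560.61 + freight 7751.28 + insurance 154.13 + destination terminal 771.03 + duty 23771.32 = 33634.95
Landed cost = invoice 196635.58 + 33634.95 = 230270.53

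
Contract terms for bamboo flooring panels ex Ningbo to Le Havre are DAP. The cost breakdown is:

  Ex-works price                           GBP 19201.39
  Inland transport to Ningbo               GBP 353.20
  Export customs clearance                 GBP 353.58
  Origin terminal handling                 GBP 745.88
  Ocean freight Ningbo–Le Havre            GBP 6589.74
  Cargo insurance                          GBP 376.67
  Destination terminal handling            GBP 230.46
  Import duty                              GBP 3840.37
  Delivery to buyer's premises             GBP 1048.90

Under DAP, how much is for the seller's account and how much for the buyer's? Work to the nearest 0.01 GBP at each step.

Seller: GBP 28899.82; buyer: GBP 3840.37

DAP: the seller bears all costs to the named destination except import duty and clearance.
Seller's account: goods 19201.39 + inland to port 353.20 + export clearance 353.58 + origin terminal 745.88 + freight 6589.74 + insurance 376.67 + destination terminal 230.46 + delivery 1048.90 = 28899.82
Buyer's account: duty 3840.37 = 3840.37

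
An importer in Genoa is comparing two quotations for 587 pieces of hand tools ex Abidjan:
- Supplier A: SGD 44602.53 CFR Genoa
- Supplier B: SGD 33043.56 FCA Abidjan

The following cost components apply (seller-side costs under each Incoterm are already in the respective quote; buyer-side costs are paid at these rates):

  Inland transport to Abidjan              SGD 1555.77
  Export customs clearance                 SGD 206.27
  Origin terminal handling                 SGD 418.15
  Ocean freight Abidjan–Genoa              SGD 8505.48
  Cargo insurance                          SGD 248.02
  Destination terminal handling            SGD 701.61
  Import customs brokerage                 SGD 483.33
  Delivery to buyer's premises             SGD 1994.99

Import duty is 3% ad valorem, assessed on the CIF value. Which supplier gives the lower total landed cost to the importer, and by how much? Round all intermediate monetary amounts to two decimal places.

Supplier A (CFR):
CIF value = CFR price + insurance = 44602.53 + 248.02 = 44850.55
Import duty = 44850.55 × 3% = 1345.52
Buyer bears (A): 248.02 + 701.61 + 483.33 + 1994.99 = 3427.95
Landed cost (A) = invoice 44602.53 + 3427.95 + duty 1345.52 = 49376.00
Supplier B (FCA):
CIF value = FCA price + origin terminal + freight + insurance = 33043.56 + 418.15 + 8505.48 + 248.02 = 42215.21
Import duty = 42215.21 × 3% = 1266.46
Buyer bears (B): 418.15 + 8505.48 + 248.02 + 701.61 + 483.33 + 1994.99 = 12351.58
Landed cost (B) = invoice 33043.56 + 12351.58 + duty 1266.46 = 46661.60
Difference = |49376.00 − 46661.60| = 2714.40

Supplier B is cheaper by SGD 2714.40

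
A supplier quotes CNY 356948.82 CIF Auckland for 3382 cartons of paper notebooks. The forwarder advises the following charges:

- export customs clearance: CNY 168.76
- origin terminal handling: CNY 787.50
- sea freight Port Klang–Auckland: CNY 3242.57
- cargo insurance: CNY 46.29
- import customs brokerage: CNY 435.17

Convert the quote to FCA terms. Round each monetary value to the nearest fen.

FCA price: CNY 352872.46

Not relevant to the conversion: export clearance — on the seller under both CIF and FCA; already in the CIF price and stays in the FCA price. brokerage — on the buyer under both terms; not part of either seller's price.
From CIF to FCA, the seller no longer bears: origin terminal, freight, insurance.
FCA price = 356948.82 − 787.50 − 3242.57 − 46.29 = 352872.46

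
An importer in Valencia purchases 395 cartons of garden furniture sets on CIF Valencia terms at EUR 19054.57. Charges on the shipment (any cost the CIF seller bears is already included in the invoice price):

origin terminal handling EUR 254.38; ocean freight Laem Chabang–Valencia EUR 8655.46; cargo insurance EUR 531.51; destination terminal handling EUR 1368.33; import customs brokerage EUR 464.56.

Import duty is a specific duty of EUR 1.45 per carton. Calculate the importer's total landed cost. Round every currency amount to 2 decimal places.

Total landed cost: EUR 21460.21

CIF: the seller pays costs through ocean freight and marine insurance to the destination port.
Already in the invoice (seller's account under CIF): origin terminal, freight, insurance — exclude.
The CIF price already equals the CIF value: 19054.57
Import duty = 395 × 1.45 = 572.75
Buyer bears: destination terminal 1368.33 + brokerage 464.56 + duty 572.75 = 2405.64
Landed cost = invoice 19054.57 + 2405.64 = 21460.21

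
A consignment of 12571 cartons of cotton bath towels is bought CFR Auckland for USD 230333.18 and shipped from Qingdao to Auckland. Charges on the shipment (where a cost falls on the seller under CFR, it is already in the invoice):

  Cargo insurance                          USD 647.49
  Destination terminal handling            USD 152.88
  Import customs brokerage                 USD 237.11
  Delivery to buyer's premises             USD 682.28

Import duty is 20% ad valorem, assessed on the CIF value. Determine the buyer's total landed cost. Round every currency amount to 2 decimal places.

CFR: the seller pays costs through ocean freight to the destination port, but not insurance.
CIF value = CFR price + insurance = 230333.18 + 647.49 = 230980.67
Import duty = 230980.67 × 20% = 46196.13
Buyer bears: insurance 647.49 + destination terminal 152.88 + brokerage 237.11 + delivery 682.28 + duty 46196.13 = 47915.89
Landed cost = invoice 230333.18 + 47915.89 = 278249.07

Total landed cost: USD 278249.07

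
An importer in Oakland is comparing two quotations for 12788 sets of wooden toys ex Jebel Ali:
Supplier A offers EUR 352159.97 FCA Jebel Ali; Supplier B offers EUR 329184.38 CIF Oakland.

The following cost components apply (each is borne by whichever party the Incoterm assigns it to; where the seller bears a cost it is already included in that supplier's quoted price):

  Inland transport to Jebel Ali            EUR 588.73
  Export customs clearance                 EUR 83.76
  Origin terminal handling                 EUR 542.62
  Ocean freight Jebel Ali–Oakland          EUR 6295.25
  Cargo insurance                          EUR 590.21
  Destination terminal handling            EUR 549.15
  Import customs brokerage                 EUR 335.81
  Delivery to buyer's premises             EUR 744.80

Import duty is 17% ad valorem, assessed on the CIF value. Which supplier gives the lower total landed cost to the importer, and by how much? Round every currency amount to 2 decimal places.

Supplier B is cheaper by EUR 35572.30

Supplier A (FCA):
CIF value = FCA price + origin terminal + freight + insurance = 352159.97 + 542.62 + 6295.25 + 590.21 = 359588.05
Import duty = 359588.05 × 17% = 61129.97
Buyer bears (A): 542.62 + 6295.25 + 590.21 + 549.15 + 335.81 + 744.80 = 9057.84
Landed cost (A) = invoice 352159.97 + 9057.84 + duty 61129.97 = 422347.78
Supplier B (CIF):
The CIF price already equals the CIF value: 329184.38
Import duty = 329184.38 × 17% = 55961.34
Buyer bears (B): 549.15 + 335.81 + 744.80 = 1629.76
Landed cost (B) = invoice 329184.38 + 1629.76 + duty 55961.34 = 386775.48
Difference = |422347.78 − 386775.48| = 35572.30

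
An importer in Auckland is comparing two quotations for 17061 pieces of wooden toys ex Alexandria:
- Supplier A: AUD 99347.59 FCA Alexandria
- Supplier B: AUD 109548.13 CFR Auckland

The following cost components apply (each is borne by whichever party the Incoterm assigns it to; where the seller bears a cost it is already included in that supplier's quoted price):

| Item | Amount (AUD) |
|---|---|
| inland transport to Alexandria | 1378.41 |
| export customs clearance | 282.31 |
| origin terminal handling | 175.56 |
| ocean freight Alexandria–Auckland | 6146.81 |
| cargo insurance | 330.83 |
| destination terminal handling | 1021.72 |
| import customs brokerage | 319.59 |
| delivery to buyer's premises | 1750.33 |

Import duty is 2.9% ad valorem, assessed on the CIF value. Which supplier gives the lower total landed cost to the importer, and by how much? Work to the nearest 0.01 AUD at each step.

Supplier A (FCA):
CIF value = FCA price + origin terminal + freight + insurance = 99347.59 + 175.56 + 6146.81 + 330.83 = 106000.79
Import duty = 106000.79 × 2.9% = 3074.02
Buyer bears (A): 175.56 + 6146.81 + 330.83 + 1021.72 + 319.59 + 1750.33 = 9744.84
Landed cost (A) = invoice 99347.59 + 9744.84 + duty 3074.02 = 112166.45
Supplier B (CFR):
CIF value = CFR price + insurance = 109548.13 + 330.83 = 109878.96
Import duty = 109878.96 × 2.9% = 3186.49
Buyer bears (B): 330.83 + 1021.72 + 319.59 + 1750.33 = 3422.47
Landed cost (B) = invoice 109548.13 + 3422.47 + duty 3186.49 = 116157.09
Difference = |112166.45 − 116157.09| = 3990.64

Supplier A is cheaper by AUD 3990.64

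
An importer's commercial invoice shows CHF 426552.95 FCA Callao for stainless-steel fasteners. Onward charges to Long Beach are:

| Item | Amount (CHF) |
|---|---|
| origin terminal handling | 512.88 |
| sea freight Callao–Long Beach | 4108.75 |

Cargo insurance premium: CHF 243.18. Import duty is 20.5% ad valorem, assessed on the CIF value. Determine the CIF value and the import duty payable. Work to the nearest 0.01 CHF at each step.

CIF = FCA price + pre-shipment costs + freight + insurance
CIF = 426552.95 + 512.88 + 4108.75 + 243.18 = 431417.76
Import duty = 431417.76 × 20.5% = 88440.64

CIF value: CHF 431417.76; import duty: CHF 88440.64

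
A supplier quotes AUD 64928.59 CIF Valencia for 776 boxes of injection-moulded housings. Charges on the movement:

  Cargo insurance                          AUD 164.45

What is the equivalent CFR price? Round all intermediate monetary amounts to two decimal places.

From CIF to CFR, the seller no longer bears: insurance.
CFR price = 64928.59 − 164.45 = 64764.14

CFR price: AUD 64764.14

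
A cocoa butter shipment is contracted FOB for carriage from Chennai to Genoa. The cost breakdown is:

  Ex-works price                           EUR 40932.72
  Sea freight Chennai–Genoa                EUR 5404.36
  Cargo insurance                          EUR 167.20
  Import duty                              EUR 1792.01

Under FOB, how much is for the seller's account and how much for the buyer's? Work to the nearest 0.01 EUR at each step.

FOB: the seller bears costs until goods are on board at the origin port; the buyer bears freight, insurance and all costs thereafter.
Seller's account: goods 40932.72 = 40932.72
Buyer's account: freight 5404.36 + insurance 167.20 + duty 1792.01 = 7363.57

Seller: EUR 40932.72; buyer: EUR 7363.57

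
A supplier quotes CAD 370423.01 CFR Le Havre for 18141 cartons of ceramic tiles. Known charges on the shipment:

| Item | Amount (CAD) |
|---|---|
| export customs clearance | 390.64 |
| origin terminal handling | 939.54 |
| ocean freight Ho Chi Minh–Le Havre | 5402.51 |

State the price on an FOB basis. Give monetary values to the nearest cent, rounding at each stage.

Not relevant to the conversion: origin terminal, export clearance — on the seller under both CFR and FOB; already in the CFR price and stays in the FOB price.
From CFR to FOB, the seller no longer bears: freight.
FOB price = 370423.01 − 5402.51 = 365020.50

FOB price: CAD 365020.50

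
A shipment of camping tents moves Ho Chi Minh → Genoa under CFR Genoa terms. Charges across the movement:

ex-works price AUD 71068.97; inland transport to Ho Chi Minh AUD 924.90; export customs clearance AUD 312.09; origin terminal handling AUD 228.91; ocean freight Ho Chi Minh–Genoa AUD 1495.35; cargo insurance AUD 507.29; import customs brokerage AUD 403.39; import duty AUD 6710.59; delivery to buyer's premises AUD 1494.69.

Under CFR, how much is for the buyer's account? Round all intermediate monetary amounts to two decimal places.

CFR: the seller pays costs through ocean freight to the destination port, but not insurance.
Seller's account: goods 71068.97 + inland to port 924.90 + export clearance 312.09 + origin terminal 228.91 + freight 1495.35 = 74030.22
Buyer's account: insurance 507.29 + brokerage 403.39 + duty 6710.59 + delivery 1494.69 = 9115.96

Buyer's account: AUD 9115.96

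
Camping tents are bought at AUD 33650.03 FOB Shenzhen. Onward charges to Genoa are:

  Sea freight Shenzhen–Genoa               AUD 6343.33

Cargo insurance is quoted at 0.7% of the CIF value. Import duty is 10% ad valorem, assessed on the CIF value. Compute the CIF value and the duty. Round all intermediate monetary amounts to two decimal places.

Let C be the CIF value. C = FOB price + freight + 0.7% × C
C − 0.7% × C = 33650.03 + 6343.33
0.993 × C = 39993.36
C = 39993.36 / 0.993 = 40275.29
Insurance premium = 0.7% × 40275.29 = 281.93
Import duty = 40275.29 × 10% = 4027.53

CIF value: AUD 40275.29; import duty: AUD 4027.53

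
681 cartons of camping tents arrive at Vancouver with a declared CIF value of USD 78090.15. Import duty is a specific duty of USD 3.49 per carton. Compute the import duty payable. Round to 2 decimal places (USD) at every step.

Import duty: USD 2376.69

Import duty = 681 × 3.49 = 2376.69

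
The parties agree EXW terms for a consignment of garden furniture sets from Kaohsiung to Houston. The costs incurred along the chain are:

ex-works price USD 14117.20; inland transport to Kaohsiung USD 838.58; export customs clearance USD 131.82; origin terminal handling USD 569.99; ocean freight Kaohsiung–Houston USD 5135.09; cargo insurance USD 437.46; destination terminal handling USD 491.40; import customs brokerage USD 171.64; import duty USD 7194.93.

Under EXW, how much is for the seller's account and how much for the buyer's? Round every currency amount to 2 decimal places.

Seller: USD 14117.20; buyer: USD 14970.91

EXW: the seller makes goods available at their premises; the buyer bears all onward costs.
Seller's account: goods 14117.20 = 14117.20
Buyer's account: inland to port 838.58 + export clearance 131.82 + origin terminal 569.99 + freight 5135.09 + insurance 437.46 + destination terminal 491.40 + brokerage 171.64 + duty 7194.93 = 14970.91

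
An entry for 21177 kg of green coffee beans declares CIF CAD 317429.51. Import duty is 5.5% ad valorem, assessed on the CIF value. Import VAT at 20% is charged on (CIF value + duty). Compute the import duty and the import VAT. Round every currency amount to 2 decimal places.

Import duty: CAD 17458.62; import VAT: CAD 66977.63

Import duty = 317429.51 × 5.5% = 17458.62
VAT base = CIF + duty = 317429.51 + 17458.62 = 334888.13
Import VAT = 334888.13 × 20% = 66977.63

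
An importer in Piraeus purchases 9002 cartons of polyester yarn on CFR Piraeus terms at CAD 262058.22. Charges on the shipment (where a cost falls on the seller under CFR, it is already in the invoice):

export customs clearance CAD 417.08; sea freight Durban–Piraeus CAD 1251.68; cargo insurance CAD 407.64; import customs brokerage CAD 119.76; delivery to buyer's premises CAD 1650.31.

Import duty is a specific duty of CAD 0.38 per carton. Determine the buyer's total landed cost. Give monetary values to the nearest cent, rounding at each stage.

CFR: the seller pays costs through ocean freight to the destination port, but not insurance.
Already in the invoice (seller's account under CFR): export clearance, freight — exclude.
CIF value = CFR price + insurance = 262058.22 + 407.64 = 262465.86
Import duty = 9002 × 0.38 = 3420.76
Buyer bears: insurance 407.64 + brokerage 119.76 + delivery 1650.31 + duty 3420.76 = 5598.47
Landed cost = invoice 262058.22 + 5598.47 = 267656.69

Total landed cost: CAD 267656.69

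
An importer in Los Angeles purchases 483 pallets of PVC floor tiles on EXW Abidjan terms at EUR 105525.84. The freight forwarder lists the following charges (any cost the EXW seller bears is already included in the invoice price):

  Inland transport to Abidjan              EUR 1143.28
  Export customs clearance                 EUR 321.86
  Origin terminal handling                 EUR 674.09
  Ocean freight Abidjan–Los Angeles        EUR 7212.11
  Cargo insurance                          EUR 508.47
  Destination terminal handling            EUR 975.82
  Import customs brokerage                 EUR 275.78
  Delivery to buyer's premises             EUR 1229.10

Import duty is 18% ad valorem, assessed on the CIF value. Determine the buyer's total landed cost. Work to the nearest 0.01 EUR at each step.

Total landed cost: EUR 138635.77

EXW: the seller makes goods available at their premises; the buyer bears all onward costs.
CIF value = EXW price + inland to port + export clearance + origin terminal + freight + insurance = 105525.84 + 1143.28 + 321.86 + 674.09 + 7212.11 + 508.47 = 115385.65
Import duty = 115385.65 × 18% = 20769.42
Buyer bears: inland to port 1143.28 + export clearance 321.86 + origin terminal 674.09 + freight 7212.11 + insurance 508.47 + destination terminal 975.82 + brokerage 275.78 + delivery 1229.10 + duty 20769.42 = 33109.93
Landed cost = invoice 105525.84 + 33109.93 = 138635.77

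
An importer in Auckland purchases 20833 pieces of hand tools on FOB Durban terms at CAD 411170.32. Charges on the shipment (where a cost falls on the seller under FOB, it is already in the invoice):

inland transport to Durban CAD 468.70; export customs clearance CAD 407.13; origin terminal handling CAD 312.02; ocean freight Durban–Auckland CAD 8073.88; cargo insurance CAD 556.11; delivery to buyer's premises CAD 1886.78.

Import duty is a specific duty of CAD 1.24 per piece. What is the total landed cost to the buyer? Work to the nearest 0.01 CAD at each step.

FOB: the seller bears costs until goods are on board at the origin port; the buyer bears freight, insurance and all costs thereafter.
Already in the invoice (seller's account under FOB): inland to port, export clearance, origin terminal — exclude.
CIF value = FOB price + freight + insurance = 411170.32 + 8073.88 + 556.11 = 419800.31
Import duty = 20833 × 1.24 = 25832.92
Buyer bears: freight 8073.88 + insurance 556.11 + delivery 1886.78 + duty 25832.92 = 36349.69
Landed cost = invoice 411170.32 + 36349.69 = 447520.01

Total landed cost: CAD 447520.01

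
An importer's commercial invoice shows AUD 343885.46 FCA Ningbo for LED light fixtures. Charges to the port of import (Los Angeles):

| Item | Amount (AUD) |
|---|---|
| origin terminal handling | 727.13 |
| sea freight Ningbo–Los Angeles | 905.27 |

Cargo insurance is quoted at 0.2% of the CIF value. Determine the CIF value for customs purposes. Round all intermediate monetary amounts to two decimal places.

Let C be the CIF value. C = FCA price + pre-shipment costs + freight + 0.2% × C
C − 0.2% × C = 343885.46 + 727.13 + 905.27
0.998 × C = 345517.86
C = 345517.86 / 0.998 = 346210.28
Insurance premium = 0.2% × 346210.28 = 692.42

CIF value: AUD 346210.28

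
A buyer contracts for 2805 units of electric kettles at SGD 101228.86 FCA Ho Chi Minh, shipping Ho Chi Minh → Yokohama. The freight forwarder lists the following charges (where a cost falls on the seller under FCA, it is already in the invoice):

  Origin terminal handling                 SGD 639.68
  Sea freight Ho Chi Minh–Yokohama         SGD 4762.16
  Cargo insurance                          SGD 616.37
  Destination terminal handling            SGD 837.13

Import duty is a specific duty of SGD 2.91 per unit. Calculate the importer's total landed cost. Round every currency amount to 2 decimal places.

Total landed cost: SGD 116246.75

FCA: the seller delivers export-cleared goods to the carrier; the buyer bears costs from that point.
CIF value = FCA price + origin terminal + freight + insurance = 101228.86 + 639.68 + 4762.16 + 616.37 = 107247.07
Import duty = 2805 × 2.91 = 8162.55
Buyer bears: origin terminal 639.68 + freight 4762.16 + insurance 616.37 + destination terminal 837.13 + duty 8162.55 = 15017.89
Landed cost = invoice 101228.86 + 15017.89 = 116246.75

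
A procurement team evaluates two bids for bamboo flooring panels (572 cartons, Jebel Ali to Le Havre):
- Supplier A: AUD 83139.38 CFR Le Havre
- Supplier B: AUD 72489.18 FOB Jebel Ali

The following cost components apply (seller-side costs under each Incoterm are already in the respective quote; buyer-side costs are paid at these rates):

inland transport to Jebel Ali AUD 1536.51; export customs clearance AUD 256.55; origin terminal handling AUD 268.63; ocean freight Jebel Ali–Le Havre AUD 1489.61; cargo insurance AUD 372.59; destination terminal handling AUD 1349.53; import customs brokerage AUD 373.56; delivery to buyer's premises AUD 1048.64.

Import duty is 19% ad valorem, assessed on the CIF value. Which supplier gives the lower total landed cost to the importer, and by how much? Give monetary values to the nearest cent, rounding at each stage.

Supplier A (CFR):
CIF value = CFR price + insurance = 83139.38 + 372.59 = 83511.97
Import duty = 83511.97 × 19% = 15867.27
Buyer bears (A): 372.59 + 1349.53 + 373.56 + 1048.64 = 3144.32
Landed cost (A) = invoice 83139.38 + 3144.32 + duty 15867.27 = 102150.97
Supplier B (FOB):
CIF value = FOB price + freight + insurance = 72489.18 + 1489.61 + 372.59 = 74351.38
Import duty = 74351.38 × 19% = 14126.76
Buyer bears (B): 1489.61 + 372.59 + 1349.53 + 373.56 + 1048.64 = 4633.93
Landed cost (B) = invoice 72489.18 + 4633.93 + duty 14126.76 = 91249.87
Difference = |102150.97 − 91249.87| = 10901.10

Supplier B is cheaper by AUD 10901.10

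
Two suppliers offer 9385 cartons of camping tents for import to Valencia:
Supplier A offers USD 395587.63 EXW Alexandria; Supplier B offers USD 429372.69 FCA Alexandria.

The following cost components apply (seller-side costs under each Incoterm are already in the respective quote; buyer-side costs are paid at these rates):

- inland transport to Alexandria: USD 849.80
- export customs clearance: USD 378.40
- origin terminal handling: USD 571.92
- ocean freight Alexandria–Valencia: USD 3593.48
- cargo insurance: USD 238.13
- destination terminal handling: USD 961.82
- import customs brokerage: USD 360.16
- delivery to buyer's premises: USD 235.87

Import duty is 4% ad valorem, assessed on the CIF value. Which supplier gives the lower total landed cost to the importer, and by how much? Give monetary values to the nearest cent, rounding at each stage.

Supplier A is cheaper by USD 33859.14

Supplier A (EXW):
CIF value = EXW price + inland to port + export clearance + origin terminal + freight + insurance = 395587.63 + 849.80 + 378.40 + 571.92 + 3593.48 + 238.13 = 401219.36
Import duty = 401219.36 × 4% = 16048.77
Buyer bears (A): 849.80 + 378.40 + 571.92 + 3593.48 + 238.13 + 961.82 + 360.16 + 235.87 = 7189.58
Landed cost (A) = invoice 395587.63 + 7189.58 + duty 16048.77 = 418825.98
Supplier B (FCA):
CIF value = FCA price + origin terminal + freight + insurance = 429372.69 + 571.92 + 3593.48 + 238.13 = 433776.22
Import duty = 433776.22 × 4% = 17351.05
Buyer bears (B): 571.92 + 3593.48 + 238.13 + 961.82 + 360.16 + 235.87 = 5961.38
Landed cost (B) = invoice 429372.69 + 5961.38 + duty 17351.05 = 452685.12
Difference = |418825.98 − 452685.12| = 33859.14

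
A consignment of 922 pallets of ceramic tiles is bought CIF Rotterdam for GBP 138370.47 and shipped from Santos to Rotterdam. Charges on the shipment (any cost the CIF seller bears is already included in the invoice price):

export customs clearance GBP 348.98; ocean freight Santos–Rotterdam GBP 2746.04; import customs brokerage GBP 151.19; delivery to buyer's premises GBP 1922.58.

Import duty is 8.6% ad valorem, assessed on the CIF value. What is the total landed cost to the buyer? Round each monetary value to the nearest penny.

Total landed cost: GBP 152344.10

CIF: the seller pays costs through ocean freight and marine insurance to the destination port.
Already in the invoice (seller's account under CIF): export clearance, freight — exclude.
The CIF price already equals the CIF value: 138370.47
Import duty = 138370.47 × 8.6% = 11899.86
Buyer bears: brokerage 151.19 + delivery 1922.58 + duty 11899.86 = 13973.63
Landed cost = invoice 138370.47 + 13973.63 = 152344.10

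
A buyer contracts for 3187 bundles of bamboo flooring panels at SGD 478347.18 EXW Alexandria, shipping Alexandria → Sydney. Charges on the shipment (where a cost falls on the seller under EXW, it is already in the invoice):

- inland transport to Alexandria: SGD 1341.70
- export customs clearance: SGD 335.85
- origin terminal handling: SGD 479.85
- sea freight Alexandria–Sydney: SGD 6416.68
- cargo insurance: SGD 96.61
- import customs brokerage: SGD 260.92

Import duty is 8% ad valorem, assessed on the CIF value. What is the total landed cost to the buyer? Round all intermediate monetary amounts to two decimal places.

Total landed cost: SGD 526240.22

EXW: the seller makes goods available at their premises; the buyer bears all onward costs.
CIF value = EXW price + inland to port + export clearance + origin terminal + freight + insurance = 478347.18 + 1341.70 + 335.85 + 479.85 + 6416.68 + 96.61 = 487017.87
Import duty = 487017.87 × 8% = 38961.43
Buyer bears: inland to port 1341.70 + export clearance 335.85 + origin terminal 479.85 + freight 6416.68 + insurance 96.61 + brokerage 260.92 + duty 38961.43 = 47893.04
Landed cost = invoice 478347.18 + 47893.04 = 526240.22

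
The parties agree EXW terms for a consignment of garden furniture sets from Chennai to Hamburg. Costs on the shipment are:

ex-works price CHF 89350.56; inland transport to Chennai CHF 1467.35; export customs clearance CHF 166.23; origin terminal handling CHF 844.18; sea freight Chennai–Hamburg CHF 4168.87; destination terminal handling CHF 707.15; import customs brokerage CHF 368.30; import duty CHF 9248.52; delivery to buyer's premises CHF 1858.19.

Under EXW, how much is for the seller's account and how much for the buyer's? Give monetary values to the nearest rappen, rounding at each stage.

Seller: CHF 89350.56; buyer: CHF 18828.79

EXW: the seller makes goods available at their premises; the buyer bears all onward costs.
Seller's account: goods 89350.56 = 89350.56
Buyer's account: inland to port 1467.35 + export clearance 166.23 + origin terminal 844.18 + freight 4168.87 + destination terminal 707.15 + brokerage 368.30 + duty 9248.52 + delivery 1858.19 = 18828.79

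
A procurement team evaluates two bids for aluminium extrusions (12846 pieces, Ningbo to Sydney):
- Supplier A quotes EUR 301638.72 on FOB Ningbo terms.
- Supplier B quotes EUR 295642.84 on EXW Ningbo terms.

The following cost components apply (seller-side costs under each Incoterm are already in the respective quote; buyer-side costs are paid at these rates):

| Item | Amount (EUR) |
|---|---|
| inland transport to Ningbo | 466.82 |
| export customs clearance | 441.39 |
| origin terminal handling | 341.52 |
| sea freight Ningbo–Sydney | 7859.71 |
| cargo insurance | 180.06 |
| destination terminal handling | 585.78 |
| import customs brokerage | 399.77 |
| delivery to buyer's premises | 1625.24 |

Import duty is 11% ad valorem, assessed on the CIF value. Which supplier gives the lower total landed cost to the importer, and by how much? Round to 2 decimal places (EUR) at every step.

Supplier A (FOB):
CIF value = FOB price + freight + insurance = 301638.72 + 7859.71 + 180.06 = 309678.49
Import duty = 309678.49 × 11% = 34064.63
Buyer bears (A): 7859.71 + 180.06 + 585.78 + 399.77 + 1625.24 = 10650.56
Landed cost (A) = invoice 301638.72 + 10650.56 + duty 34064.63 = 346353.91
Supplier B (EXW):
CIF value = EXW price + inland to port + export clearance + origin terminal + freight + insurance = 295642.84 + 466.82 + 441.39 + 341.52 + 7859.71 + 180.06 = 304932.34
Import duty = 304932.34 × 11% = 33542.56
Buyer bears (B): 466.82 + 441.39 + 341.52 + 7859.71 + 180.06 + 585.78 + 399.77 + 1625.24 = 11900.29
Landed cost (B) = invoice 295642.84 + 11900.29 + duty 33542.56 = 341085.69
Difference = |346353.91 − 341085.69| = 5268.22

Supplier B is cheaper by EUR 5268.22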